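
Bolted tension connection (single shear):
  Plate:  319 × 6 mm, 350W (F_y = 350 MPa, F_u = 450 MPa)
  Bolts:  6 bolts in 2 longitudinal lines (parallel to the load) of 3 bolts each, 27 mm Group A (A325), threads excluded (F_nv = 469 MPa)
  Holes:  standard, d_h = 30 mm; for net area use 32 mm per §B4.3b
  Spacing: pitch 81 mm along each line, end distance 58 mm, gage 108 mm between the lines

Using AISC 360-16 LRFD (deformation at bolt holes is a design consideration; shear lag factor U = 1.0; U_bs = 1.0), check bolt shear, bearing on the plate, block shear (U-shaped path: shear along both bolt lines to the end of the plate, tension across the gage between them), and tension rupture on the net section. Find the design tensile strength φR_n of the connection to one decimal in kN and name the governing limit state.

Bolt shear: A_b = π(27)²/4 = 572.56 mm². φR_n = 0.75 × 469 × 572.56 × 6 × 1 = 1208.4 kN.
Bearing (6 mm plate, F_u = 450 MPa): end bolts L_c = 58 − 30/2 = 43, R_n = min(1.2×43×6×450, 2.4×27×6×450) = 139.32 kN/bolt; interior L_c = 81 − 30 = 51, R_n = 165.24 kN/bolt. φR_n = 0.75 × (2×139.32 + 4×165.24) = 704.7 kN.
Block shear: shear path 2×[58+2×81] = 2×220 mm, A_gv = 2640, A_nv = 2×(220 − 2.5×32)×6 = 1680 mm²; tension across gage: (108 − 1×32)×6 = 456 mm². R_n = min(0.6×450×1680, 0.6×350×2640) + 1.0×450×456 = min(453.6, 554.4) + 205.2 = 658.8 kN. φR_n = 0.75 × 658.8 = 494.1 kN.
Tension rupture (net): A_n = (319 − 2×32)×6 = 1530 mm² (U = 1.0, A_e = A_n). φR_n = 0.75 × 450 × 1530 = 516.4 kN.
Governing: min(1208.4, 704.7, 494.1, 516.4) = 494.1 kN → block shear.

494.1 kN (block shear governs)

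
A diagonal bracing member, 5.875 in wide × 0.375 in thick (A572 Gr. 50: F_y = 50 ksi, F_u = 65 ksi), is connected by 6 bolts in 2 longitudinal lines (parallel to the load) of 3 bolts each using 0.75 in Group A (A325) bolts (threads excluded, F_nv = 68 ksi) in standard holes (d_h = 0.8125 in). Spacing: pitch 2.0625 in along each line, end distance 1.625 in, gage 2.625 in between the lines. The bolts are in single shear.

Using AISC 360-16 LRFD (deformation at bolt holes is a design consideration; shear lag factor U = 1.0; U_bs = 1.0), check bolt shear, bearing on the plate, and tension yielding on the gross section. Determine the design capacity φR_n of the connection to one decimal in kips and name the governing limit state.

Bolt shear: A_b = π(0.75)²/4 = 0.44179 in². φR_n = 0.75 × 68 × 0.44179 × 6 × 1 = 135.2 kips.
Bearing (0.375 in plate, F_u = 65 ksi): end bolts L_c = 1.625 − 0.8125/2 = 1.21875, R_n = min(1.2×1.21875×0.375×65, 2.4×0.75×0.375×65) = 35.648 kips/bolt; interior L_c = 2.0625 − 0.8125 = 1.25, R_n = 36.563 kips/bolt. φR_n = 0.75 × (2×35.648 + 4×36.563) = 163.2 kips.
Tension yield (gross): A_g = 5.875×0.375 = 2.2031 in². φR_n = 0.90 × 50 × 2.2031 = 99.1 kips.
Governing: min(135.2, 163.2, 99.1) = 99.1 kips → gross-section yield.

99.1 kips (gross-section yield governs)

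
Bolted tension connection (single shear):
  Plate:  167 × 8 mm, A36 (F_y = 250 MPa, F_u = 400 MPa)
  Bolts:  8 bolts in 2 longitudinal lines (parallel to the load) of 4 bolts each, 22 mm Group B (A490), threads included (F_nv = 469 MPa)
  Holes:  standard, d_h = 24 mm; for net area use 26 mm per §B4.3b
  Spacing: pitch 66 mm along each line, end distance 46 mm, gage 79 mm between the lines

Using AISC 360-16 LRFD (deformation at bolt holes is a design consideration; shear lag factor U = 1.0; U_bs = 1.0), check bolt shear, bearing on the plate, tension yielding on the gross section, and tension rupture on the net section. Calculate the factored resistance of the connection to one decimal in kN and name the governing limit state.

Bolt shear: A_b = π(22)²/4 = 380.13 mm². φR_n = 0.75 × 469 × 380.13 × 8 × 1 = 1069.7 kN.
Bearing (8 mm plate, F_u = 400 MPa): end bolts L_c = 46 − 24/2 = 34, R_n = min(1.2×34×8×400, 2.4×22×8×400) = 130.56 kN/bolt; interior L_c = 66 − 24 = 42, R_n = 161.28 kN/bolt. φR_n = 0.75 × (2×130.56 + 6×161.28) = 921.6 kN.
Tension yield (gross): A_g = 167×8 = 1336 mm². φR_n = 0.90 × 250 × 1336 = 300.6 kN.
Tension rupture (net): A_n = (167 − 2×26)×8 = 920 mm² (U = 1.0, A_e = A_n). φR_n = 0.75 × 400 × 920 = 276.0 kN.
Governing: min(1069.7, 921.6, 300.6, 276.0) = 276.0 kN → net-section rupture.

276.0 kN (net-section rupture governs)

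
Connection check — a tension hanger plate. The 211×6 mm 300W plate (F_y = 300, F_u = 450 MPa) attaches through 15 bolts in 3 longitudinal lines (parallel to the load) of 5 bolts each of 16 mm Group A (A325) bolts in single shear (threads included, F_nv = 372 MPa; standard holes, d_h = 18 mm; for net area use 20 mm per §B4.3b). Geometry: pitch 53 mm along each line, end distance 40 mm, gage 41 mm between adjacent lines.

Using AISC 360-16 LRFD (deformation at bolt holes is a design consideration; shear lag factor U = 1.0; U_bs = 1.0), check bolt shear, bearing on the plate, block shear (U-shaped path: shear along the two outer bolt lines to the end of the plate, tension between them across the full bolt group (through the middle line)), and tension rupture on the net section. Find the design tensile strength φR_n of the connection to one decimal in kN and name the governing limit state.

Bolt shear: A_b = π(16)²/4 = 201.06 mm². φR_n = 0.75 × 372 × 201.06 × 15 × 1 = 841.4 kN.
Bearing (6 mm plate, F_u = 450 MPa): end bolts L_c = 40 − 18/2 = 31, R_n = min(1.2×31×6×450, 2.4×16×6×450) = 100.44 kN/bolt; interior L_c = 53 − 18 = 35, R_n = 103.68 kN/bolt. φR_n = 0.75 × (3×100.44 + 12×103.68) = 1159.1 kN.
Block shear: shear path 2×[40+4×53] = 2×252 mm, A_gv = 3024, A_nv = 2×(252 − 4.5×20)×6 = 1944 mm²; tension across gage: (82 − 2×20)×6 = 252 mm². R_n = min(0.6×450×1944, 0.6×300×3024) + 1.0×450×252 = min(524.88, 544.32) + 113.4 = 638.28 kN. φR_n = 0.75 × 638.28 = 478.7 kN.
Tension rupture (net): A_n = (211 − 3×20)×6 = 906 mm² (U = 1.0, A_e = A_n). φR_n = 0.75 × 450 × 906 = 305.8 kN.
Governing: min(841.4, 1159.1, 478.7, 305.8) = 305.8 kN → net-section rupture.

305.8 kN (net-section rupture governs)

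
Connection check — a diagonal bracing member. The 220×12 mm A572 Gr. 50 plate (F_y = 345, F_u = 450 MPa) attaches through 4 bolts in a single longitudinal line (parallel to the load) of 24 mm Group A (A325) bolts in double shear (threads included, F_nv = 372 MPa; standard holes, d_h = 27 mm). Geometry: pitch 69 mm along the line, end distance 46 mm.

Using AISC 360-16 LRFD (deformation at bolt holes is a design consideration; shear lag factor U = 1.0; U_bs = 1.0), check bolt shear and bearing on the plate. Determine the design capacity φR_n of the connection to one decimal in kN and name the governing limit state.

Bolt shear: A_b = π(24)²/4 = 452.39 mm². φR_n = 0.75 × 372 × 452.39 × 4 × 2 = 1009.7 kN.
Bearing (12 mm plate, F_u = 450 MPa): end bolts L_c = 46 − 27/2 = 32.5, R_n = min(1.2×32.5×12×450, 2.4×24×12×450) = 210.6 kN/bolt; interior L_c = 69 − 27 = 42, R_n = 272.16 kN/bolt. φR_n = 0.75 × (1×210.6 + 3×272.16) = 770.3 kN.
Governing: min(1009.7, 770.3) = 770.3 kN → bearing.

770.3 kN (bearing governs)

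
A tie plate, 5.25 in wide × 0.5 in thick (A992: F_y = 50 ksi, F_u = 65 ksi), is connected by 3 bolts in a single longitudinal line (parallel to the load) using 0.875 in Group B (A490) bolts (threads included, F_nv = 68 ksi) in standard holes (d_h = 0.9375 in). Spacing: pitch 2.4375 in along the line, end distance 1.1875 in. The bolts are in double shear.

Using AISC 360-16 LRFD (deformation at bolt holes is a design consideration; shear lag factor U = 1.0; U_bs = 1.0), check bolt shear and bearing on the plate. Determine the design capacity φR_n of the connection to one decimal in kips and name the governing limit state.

Bolt shear: A_b = π(0.875)²/4 = 0.60132 in². φR_n = 0.75 × 68 × 0.60132 × 3 × 2 = 184.0 kips.
Bearing (0.5 in plate, F_u = 65 ksi): end bolts L_c = 1.1875 − 0.9375/2 = 0.71875, R_n = min(1.2×0.71875×0.5×65, 2.4×0.875×0.5×65) = 28.031 kips/bolt; interior L_c = 2.4375 − 0.9375 = 1.5, R_n = 58.5 kips/bolt. φR_n = 0.75 × (1×28.031 + 2×58.5) = 108.8 kips.
Governing: min(184.0, 108.8) = 108.8 kips → bearing.

108.8 kips (bearing governs)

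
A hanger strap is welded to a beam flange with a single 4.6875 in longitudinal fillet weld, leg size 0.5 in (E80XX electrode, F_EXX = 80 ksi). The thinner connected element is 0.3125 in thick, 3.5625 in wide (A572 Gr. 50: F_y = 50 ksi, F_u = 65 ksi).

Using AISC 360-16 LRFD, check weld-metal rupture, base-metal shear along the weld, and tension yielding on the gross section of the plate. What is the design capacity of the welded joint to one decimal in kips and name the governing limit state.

Weld metal: throat = 0.707×0.5 = 0.3535 in, L = 4.6875 in. φR_n = 0.75 × 0.6 × 80 × 0.3535 × 4.6875 = 59.7 kips.
Base metal shear (0.3125 in plate): yield φR_n = 1.0×0.6×50×0.3125×4.6875 = 43.9 kips; rupture φR_n = 0.75×0.6×65×0.3125×4.6875 = 42.8 kips; take 42.8 kips (rupture).
Tension yield (gross): A_g = 3.5625×0.3125 = 1.1133 in². φR_n = 0.90 × 50 × 1.1133 = 50.1 kips.
Governing: min(59.7, 42.8, 50.1) = 42.8 kips → base-metal shear.

42.8 kips (base-metal shear governs)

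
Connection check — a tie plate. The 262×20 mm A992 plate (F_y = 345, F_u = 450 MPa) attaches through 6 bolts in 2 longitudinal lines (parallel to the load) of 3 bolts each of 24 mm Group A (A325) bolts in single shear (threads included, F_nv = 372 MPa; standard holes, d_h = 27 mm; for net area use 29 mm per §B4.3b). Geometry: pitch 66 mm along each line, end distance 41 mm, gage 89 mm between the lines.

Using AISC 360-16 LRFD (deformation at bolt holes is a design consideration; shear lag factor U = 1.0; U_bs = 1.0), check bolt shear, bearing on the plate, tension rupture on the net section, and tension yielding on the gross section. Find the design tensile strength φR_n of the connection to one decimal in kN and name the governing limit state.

Bolt shear: A_b = π(24)²/4 = 452.39 mm². φR_n = 0.75 × 372 × 452.39 × 6 × 1 = 757.3 kN.
Bearing (20 mm plate, F_u = 450 MPa): end bolts L_c = 41 − 27/2 = 27.5, R_n = min(1.2×27.5×20×450, 2.4×24×20×450) = 297 kN/bolt; interior L_c = 66 − 27 = 39, R_n = 421.2 kN/bolt. φR_n = 0.75 × (2×297 + 4×421.2) = 1709.1 kN.
Tension rupture (net): A_n = (262 − 2×29)×20 = 4080 mm² (U = 1.0, A_e = A_n). φR_n = 0.75 × 450 × 4080 = 1377.0 kN.
Tension yield (gross): A_g = 262×20 = 5240 mm². φR_n = 0.90 × 345 × 5240 = 1627.0 kN.
Governing: min(757.3, 1709.1, 1377.0, 1627.0) = 757.3 kN → bolt shear.

757.3 kN (bolt shear governs)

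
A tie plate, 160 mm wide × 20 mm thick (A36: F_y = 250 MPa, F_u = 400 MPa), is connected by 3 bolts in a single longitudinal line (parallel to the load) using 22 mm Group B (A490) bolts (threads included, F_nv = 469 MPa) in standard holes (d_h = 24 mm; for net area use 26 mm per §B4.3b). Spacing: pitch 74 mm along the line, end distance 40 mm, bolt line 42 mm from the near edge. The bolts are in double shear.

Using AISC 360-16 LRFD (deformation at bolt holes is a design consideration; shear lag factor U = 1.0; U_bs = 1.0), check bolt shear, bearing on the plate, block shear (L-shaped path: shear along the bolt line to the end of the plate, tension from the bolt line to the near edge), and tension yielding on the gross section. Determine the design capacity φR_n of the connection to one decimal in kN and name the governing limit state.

Bolt shear: A_b = π(22)²/4 = 380.13 mm². φR_n = 0.75 × 469 × 380.13 × 3 × 2 = 802.3 kN.
Bearing (20 mm plate, F_u = 400 MPa): end bolts L_c = 40 − 24/2 = 28, R_n = min(1.2×28×20×400, 2.4×22×20×400) = 268.8 kN/bolt; interior L_c = 74 − 24 = 50, R_n = 422.4 kN/bolt. φR_n = 0.75 × (1×268.8 + 2×422.4) = 835.2 kN.
Block shear: shear path 1×[40+2×74] = 1×188 mm, A_gv = 3760, A_nv = 1×(188 − 2.5×26)×20 = 2460 mm²; tension to near edge: (42 − 0.5×26)×20 = 580 mm². R_n = min(0.6×400×2460, 0.6×250×3760) + 1.0×400×580 = min(590.4, 564) + 232 = 796 kN. φR_n = 0.75 × 796 = 597.0 kN.
Tension yield (gross): A_g = 160×20 = 3200 mm². φR_n = 0.90 × 250 × 3200 = 720.0 kN.
Governing: min(802.3, 835.2, 597.0, 720.0) = 597.0 kN → block shear.

597.0 kN (block shear governs)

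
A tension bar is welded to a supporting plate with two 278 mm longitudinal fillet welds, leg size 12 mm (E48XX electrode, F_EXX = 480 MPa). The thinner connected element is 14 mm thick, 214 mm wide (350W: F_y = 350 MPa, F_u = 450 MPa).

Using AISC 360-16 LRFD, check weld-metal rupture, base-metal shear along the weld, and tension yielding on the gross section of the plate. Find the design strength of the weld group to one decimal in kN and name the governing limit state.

943.7 kN (gross-section yield governs)

Weld metal: throat = 0.707×12 = 8.484 mm, L = 2×278 = 556 mm. φR_n = 0.75 × 0.6 × 480 × 8.484 × 556 = 1018.9 kN.
Base metal shear (14 mm plate): yield φR_n = 1.0×0.6×350×14×556 = 1634.6 kN; rupture φR_n = 0.75×0.6×450×14×556 = 1576.3 kN; take 1576.3 kN (rupture).
Tension yield (gross): A_g = 214×14 = 2996 mm². φR_n = 0.90 × 350 × 2996 = 943.7 kN.
Governing: min(1018.9, 1576.3, 943.7) = 943.7 kN → gross-section yield.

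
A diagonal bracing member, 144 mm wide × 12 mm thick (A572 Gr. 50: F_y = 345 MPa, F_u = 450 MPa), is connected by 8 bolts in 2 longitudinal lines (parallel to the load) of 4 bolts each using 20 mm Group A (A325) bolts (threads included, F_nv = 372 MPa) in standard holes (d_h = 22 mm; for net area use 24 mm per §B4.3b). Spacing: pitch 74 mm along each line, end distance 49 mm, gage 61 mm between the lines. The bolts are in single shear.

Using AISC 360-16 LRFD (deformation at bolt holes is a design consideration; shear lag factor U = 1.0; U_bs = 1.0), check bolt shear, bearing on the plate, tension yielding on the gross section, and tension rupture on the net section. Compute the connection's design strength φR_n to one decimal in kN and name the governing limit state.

Bolt shear: A_b = π(20)²/4 = 314.16 mm². φR_n = 0.75 × 372 × 314.16 × 8 × 1 = 701.2 kN.
Bearing (12 mm plate, F_u = 450 MPa): end bolts L_c = 49 − 22/2 = 38, R_n = min(1.2×38×12×450, 2.4×20×12×450) = 246.24 kN/bolt; interior L_c = 74 − 22 = 52, R_n = 259.2 kN/bolt. φR_n = 0.75 × (2×246.24 + 6×259.2) = 1535.8 kN.
Tension yield (gross): A_g = 144×12 = 1728 mm². φR_n = 0.90 × 345 × 1728 = 536.5 kN.
Tension rupture (net): A_n = (144 − 2×24)×12 = 1152 mm² (U = 1.0, A_e = A_n). φR_n = 0.75 × 450 × 1152 = 388.8 kN.
Governing: min(701.2, 1535.8, 536.5, 388.8) = 388.8 kN → net-section rupture.

388.8 kN (net-section rupture governs)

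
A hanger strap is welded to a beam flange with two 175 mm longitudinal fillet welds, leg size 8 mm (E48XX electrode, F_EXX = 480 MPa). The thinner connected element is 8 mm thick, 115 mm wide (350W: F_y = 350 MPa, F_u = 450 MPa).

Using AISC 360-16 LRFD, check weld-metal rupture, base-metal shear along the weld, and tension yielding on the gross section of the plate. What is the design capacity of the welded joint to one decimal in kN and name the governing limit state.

Weld metal: throat = 0.707×8 = 5.656 mm, L = 2×175 = 350 mm. φR_n = 0.75 × 0.6 × 480 × 5.656 × 350 = 427.6 kN.
Base metal shear (8 mm plate): yield φR_n = 1.0×0.6×350×8×350 = 588.0 kN; rupture φR_n = 0.75×0.6×450×8×350 = 567.0 kN; take 567.0 kN (rupture).
Tension yield (gross): A_g = 115×8 = 920 mm². φR_n = 0.90 × 350 × 920 = 289.8 kN.
Governing: min(427.6, 567.0, 289.8) = 289.8 kN → gross-section yield.

289.8 kN (gross-section yield governs)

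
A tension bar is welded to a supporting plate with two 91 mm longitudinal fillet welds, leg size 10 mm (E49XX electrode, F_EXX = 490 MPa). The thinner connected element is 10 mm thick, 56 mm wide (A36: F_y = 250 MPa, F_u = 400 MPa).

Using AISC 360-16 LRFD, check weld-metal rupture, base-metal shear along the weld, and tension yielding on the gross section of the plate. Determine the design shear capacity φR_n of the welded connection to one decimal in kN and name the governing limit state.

Weld metal: throat = 0.707×10 = 7.07 mm, L = 2×91 = 182 mm. φR_n = 0.75 × 0.6 × 490 × 7.07 × 182 = 283.7 kN.
Base metal shear (10 mm plate): yield φR_n = 1.0×0.6×250×10×182 = 273.0 kN; rupture φR_n = 0.75×0.6×400×10×182 = 327.6 kN; take 273.0 kN (yield).
Tension yield (gross): A_g = 56×10 = 560 mm². φR_n = 0.90 × 250 × 560 = 126.0 kN.
Governing: min(283.7, 273.0, 126.0) = 126.0 kN → gross-section yield.

126.0 kN (gross-section yield governs)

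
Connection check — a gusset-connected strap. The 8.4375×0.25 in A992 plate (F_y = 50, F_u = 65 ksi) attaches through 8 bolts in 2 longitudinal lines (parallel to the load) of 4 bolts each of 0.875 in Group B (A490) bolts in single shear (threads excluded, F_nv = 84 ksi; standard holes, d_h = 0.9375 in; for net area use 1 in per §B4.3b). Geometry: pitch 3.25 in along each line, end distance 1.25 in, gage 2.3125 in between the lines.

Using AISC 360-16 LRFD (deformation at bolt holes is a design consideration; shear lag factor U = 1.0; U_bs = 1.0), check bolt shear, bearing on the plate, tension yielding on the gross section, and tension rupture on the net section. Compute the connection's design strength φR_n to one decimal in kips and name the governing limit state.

78.5 kips (net-section rupture governs)

Bolt shear: A_b = π(0.875)²/4 = 0.60132 in². φR_n = 0.75 × 84 × 0.60132 × 8 × 1 = 303.1 kips.
Bearing (0.25 in plate, F_u = 65 ksi): end bolts L_c = 1.25 − 0.9375/2 = 0.78125, R_n = min(1.2×0.78125×0.25×65, 2.4×0.875×0.25×65) = 15.234 kips/bolt; interior L_c = 3.25 − 0.9375 = 2.3125, R_n = 34.125 kips/bolt. φR_n = 0.75 × (2×15.234 + 6×34.125) = 176.4 kips.
Tension yield (gross): A_g = 8.4375×0.25 = 2.1094 in². φR_n = 0.90 × 50 × 2.1094 = 94.9 kips.
Tension rupture (net): A_n = (8.4375 − 2×1)×0.25 = 1.6094 in² (U = 1.0, A_e = A_n). φR_n = 0.75 × 65 × 1.6094 = 78.5 kips.
Governing: min(303.1, 176.4, 94.9, 78.5) = 78.5 kips → net-section rupture.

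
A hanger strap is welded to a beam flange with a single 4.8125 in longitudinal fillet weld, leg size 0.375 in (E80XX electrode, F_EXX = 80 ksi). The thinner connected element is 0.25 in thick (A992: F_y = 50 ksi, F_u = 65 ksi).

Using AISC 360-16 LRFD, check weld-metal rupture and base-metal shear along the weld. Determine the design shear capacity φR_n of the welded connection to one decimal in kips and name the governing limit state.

35.2 kips (base-metal shear governs)

Weld metal: throat = 0.707×0.375 = 0.26513 in, L = 4.8125 in. φR_n = 0.75 × 0.6 × 80 × 0.26513 × 4.8125 = 45.9 kips.
Base metal shear (0.25 in plate): yield φR_n = 1.0×0.6×50×0.25×4.8125 = 36.1 kips; rupture φR_n = 0.75×0.6×65×0.25×4.8125 = 35.2 kips; take 35.2 kips (rupture).
Governing: min(45.9, 35.2) = 35.2 kips → base-metal shear.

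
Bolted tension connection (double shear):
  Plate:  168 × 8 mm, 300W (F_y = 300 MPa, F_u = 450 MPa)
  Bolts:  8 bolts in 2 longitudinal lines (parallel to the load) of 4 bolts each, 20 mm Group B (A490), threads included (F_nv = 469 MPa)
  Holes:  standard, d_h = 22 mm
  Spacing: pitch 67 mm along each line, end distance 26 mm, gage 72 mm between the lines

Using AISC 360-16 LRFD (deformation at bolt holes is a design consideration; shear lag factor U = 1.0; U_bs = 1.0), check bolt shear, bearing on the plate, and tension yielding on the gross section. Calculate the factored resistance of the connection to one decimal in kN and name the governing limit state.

362.9 kN (gross-section yield governs)

Bolt shear: A_b = π(20)²/4 = 314.16 mm². φR_n = 0.75 × 469 × 314.16 × 8 × 2 = 1768.1 kN.
Bearing (8 mm plate, F_u = 450 MPa): end bolts L_c = 26 − 22/2 = 15, R_n = min(1.2×15×8×450, 2.4×20×8×450) = 64.8 kN/bolt; interior L_c = 67 − 22 = 45, R_n = 172.8 kN/bolt. φR_n = 0.75 × (2×64.8 + 6×172.8) = 874.8 kN.
Tension yield (gross): A_g = 168×8 = 1344 mm². φR_n = 0.90 × 300 × 1344 = 362.9 kN.
Governing: min(1768.1, 874.8, 362.9) = 362.9 kN → gross-section yield.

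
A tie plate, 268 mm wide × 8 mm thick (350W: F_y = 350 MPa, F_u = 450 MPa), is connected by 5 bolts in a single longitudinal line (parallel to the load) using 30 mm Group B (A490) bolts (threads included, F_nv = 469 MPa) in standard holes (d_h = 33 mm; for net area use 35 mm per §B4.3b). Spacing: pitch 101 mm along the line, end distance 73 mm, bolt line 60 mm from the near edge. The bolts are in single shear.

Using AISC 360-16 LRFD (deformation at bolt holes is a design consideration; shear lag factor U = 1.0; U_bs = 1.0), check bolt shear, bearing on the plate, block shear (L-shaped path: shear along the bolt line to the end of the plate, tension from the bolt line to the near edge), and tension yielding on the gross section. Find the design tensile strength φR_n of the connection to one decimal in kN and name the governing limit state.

632.3 kN (block shear governs)

Bolt shear: A_b = π(30)²/4 = 706.86 mm². φR_n = 0.75 × 469 × 706.86 × 5 × 1 = 1243.2 kN.
Bearing (8 mm plate, F_u = 450 MPa): end bolts L_c = 73 − 33/2 = 56.5, R_n = min(1.2×56.5×8×450, 2.4×30×8×450) = 244.08 kN/bolt; interior L_c = 101 − 33 = 68, R_n = 259.2 kN/bolt. φR_n = 0.75 × (1×244.08 + 4×259.2) = 960.7 kN.
Block shear: shear path 1×[73+4×101] = 1×477 mm, A_gv = 3816, A_nv = 1×(477 − 4.5×35)×8 = 2556 mm²; tension to near edge: (60 − 0.5×35)×8 = 340 mm². R_n = min(0.6×450×2556, 0.6×350×3816) + 1.0×450×340 = min(690.12, 801.36) + 153 = 843.12 kN. φR_n = 0.75 × 843.12 = 632.3 kN.
Tension yield (gross): A_g = 268×8 = 2144 mm². φR_n = 0.90 × 350 × 2144 = 675.4 kN.
Governing: min(1243.2, 960.7, 632.3, 675.4) = 632.3 kN → block shear.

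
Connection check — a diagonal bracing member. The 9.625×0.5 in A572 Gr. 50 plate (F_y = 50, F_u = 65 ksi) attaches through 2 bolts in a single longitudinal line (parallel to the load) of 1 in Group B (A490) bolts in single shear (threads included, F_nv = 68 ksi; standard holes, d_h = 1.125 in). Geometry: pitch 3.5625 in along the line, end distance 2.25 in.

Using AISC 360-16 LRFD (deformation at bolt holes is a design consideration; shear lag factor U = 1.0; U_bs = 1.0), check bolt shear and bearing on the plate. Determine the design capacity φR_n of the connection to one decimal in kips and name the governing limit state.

80.1 kips (bolt shear governs)

Bolt shear: A_b = π(1)²/4 = 0.7854 in². φR_n = 0.75 × 68 × 0.7854 × 2 × 1 = 80.1 kips.
Bearing (0.5 in plate, F_u = 65 ksi): end bolts L_c = 2.25 − 1.125/2 = 1.6875, R_n = min(1.2×1.6875×0.5×65, 2.4×1×0.5×65) = 65.813 kips/bolt; interior L_c = 3.5625 − 1.125 = 2.4375, R_n = 78 kips/bolt. φR_n = 0.75 × (1×65.813 + 1×78) = 107.9 kips.
Governing: min(80.1, 107.9) = 80.1 kips → bolt shear.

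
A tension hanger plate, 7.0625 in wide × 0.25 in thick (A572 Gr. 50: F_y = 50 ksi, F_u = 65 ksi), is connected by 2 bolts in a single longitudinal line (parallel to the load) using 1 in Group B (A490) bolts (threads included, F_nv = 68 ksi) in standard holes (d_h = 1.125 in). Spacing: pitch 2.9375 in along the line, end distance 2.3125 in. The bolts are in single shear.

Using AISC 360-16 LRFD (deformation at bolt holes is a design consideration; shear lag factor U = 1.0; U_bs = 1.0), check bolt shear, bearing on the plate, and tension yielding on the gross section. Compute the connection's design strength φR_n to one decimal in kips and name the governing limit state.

Bolt shear: A_b = π(1)²/4 = 0.7854 in². φR_n = 0.75 × 68 × 0.7854 × 2 × 1 = 80.1 kips.
Bearing (0.25 in plate, F_u = 65 ksi): end bolts L_c = 2.3125 − 1.125/2 = 1.75, R_n = min(1.2×1.75×0.25×65, 2.4×1×0.25×65) = 34.125 kips/bolt; interior L_c = 2.9375 − 1.125 = 1.8125, R_n = 35.344 kips/bolt. φR_n = 0.75 × (1×34.125 + 1×35.344) = 52.1 kips.
Tension yield (gross): A_g = 7.0625×0.25 = 1.7656 in². φR_n = 0.90 × 50 × 1.7656 = 79.5 kips.
Governing: min(80.1, 52.1, 79.5) = 52.1 kips → bearing.

52.1 kips (bearing governs)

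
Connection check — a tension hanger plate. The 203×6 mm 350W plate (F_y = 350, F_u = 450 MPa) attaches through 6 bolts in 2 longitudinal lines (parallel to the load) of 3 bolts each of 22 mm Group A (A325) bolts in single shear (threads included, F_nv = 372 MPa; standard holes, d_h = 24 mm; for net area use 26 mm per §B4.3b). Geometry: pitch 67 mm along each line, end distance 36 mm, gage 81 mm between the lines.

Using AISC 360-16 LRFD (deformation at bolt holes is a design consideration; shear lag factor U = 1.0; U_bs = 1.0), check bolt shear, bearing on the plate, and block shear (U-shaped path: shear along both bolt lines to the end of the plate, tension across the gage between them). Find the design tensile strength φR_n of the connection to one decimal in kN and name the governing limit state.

366.5 kN (block shear governs)

Bolt shear: A_b = π(22)²/4 = 380.13 mm². φR_n = 0.75 × 372 × 380.13 × 6 × 1 = 636.3 kN.
Bearing (6 mm plate, F_u = 450 MPa): end bolts L_c = 36 − 24/2 = 24, R_n = min(1.2×24×6×450, 2.4×22×6×450) = 77.76 kN/bolt; interior L_c = 67 − 24 = 43, R_n = 139.32 kN/bolt. φR_n = 0.75 × (2×77.76 + 4×139.32) = 534.6 kN.
Block shear: shear path 2×[36+2×67] = 2×170 mm, A_gv = 2040, A_nv = 2×(170 − 2.5×26)×6 = 1260 mm²; tension across gage: (81 − 1×26)×6 = 330 mm². R_n = min(0.6×450×1260, 0.6×350×2040) + 1.0×450×330 = min(340.2, 428.4) + 148.5 = 488.7 kN. φR_n = 0.75 × 488.7 = 366.5 kN.
Governing: min(636.3, 534.6, 366.5) = 366.5 kN → block shear.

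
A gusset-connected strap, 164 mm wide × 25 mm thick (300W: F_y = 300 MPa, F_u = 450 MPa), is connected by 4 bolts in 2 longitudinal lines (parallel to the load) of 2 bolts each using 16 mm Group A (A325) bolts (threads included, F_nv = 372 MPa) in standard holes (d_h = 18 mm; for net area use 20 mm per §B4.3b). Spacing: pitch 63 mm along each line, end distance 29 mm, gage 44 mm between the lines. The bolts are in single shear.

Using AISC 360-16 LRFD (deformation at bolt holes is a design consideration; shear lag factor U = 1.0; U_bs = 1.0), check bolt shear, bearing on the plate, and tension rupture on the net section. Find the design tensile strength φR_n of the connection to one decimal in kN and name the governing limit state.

224.4 kN (bolt shear governs)

Bolt shear: A_b = π(16)²/4 = 201.06 mm². φR_n = 0.75 × 372 × 201.06 × 4 × 1 = 224.4 kN.
Bearing (25 mm plate, F_u = 450 MPa): end bolts L_c = 29 − 18/2 = 20, R_n = min(1.2×20×25×450, 2.4×16×25×450) = 270 kN/bolt; interior L_c = 63 − 18 = 45, R_n = 432 kN/bolt. φR_n = 0.75 × (2×270 + 2×432) = 1053.0 kN.
Tension rupture (net): A_n = (164 − 2×20)×25 = 3100 mm² (U = 1.0, A_e = A_n). φR_n = 0.75 × 450 × 3100 = 1046.3 kN.
Governing: min(224.4, 1053.0, 1046.3) = 224.4 kN → bolt shear.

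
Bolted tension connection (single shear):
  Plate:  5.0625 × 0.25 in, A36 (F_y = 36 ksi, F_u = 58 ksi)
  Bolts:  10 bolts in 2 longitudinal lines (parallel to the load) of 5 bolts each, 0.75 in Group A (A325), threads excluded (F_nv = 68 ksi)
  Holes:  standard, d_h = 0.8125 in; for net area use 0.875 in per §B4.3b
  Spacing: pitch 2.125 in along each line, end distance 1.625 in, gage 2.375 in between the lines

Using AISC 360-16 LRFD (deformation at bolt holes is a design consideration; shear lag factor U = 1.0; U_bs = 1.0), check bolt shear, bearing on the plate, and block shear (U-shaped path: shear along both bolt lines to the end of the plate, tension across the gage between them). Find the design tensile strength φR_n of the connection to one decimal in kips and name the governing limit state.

Bolt shear: A_b = π(0.75)²/4 = 0.44179 in². φR_n = 0.75 × 68 × 0.44179 × 10 × 1 = 225.3 kips.
Bearing (0.25 in plate, F_u = 58 ksi): end bolts L_c = 1.625 − 0.8125/2 = 1.21875, R_n = min(1.2×1.21875×0.25×58, 2.4×0.75×0.25×58) = 21.206 kips/bolt; interior L_c = 2.125 − 0.8125 = 1.3125, R_n = 22.838 kips/bolt. φR_n = 0.75 × (2×21.206 + 8×22.838) = 168.8 kips.
Block shear: shear path 2×[1.625+4×2.125] = 2×10.125 in, A_gv = 5.0625, A_nv = 2×(10.125 − 4.5×0.875)×0.25 = 3.0938 in²; tension across gage: (2.375 − 1×0.875)×0.25 = 0.375 in². R_n = min(0.6×58×3.0938, 0.6×36×5.0625) + 1.0×58×0.375 = min(107.66, 109.35) + 21.75 = 129.41 kips. φR_n = 0.75 × 129.41 = 97.1 kips.
Governing: min(225.3, 168.8, 97.1) = 97.1 kips → block shear.

97.1 kips (block shear governs)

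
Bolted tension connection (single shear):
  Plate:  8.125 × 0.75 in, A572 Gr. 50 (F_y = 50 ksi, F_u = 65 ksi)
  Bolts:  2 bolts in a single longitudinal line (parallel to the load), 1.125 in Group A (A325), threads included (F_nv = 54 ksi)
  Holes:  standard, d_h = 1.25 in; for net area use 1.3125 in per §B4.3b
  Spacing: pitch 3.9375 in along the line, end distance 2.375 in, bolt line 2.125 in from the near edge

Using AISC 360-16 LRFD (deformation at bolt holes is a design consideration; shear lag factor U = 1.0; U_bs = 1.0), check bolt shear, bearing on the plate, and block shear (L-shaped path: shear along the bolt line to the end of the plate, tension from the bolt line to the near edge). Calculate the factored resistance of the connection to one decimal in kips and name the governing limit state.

80.5 kips (bolt shear governs)

Bolt shear: A_b = π(1.125)²/4 = 0.99402 in². φR_n = 0.75 × 54 × 0.99402 × 2 × 1 = 80.5 kips.
Bearing (0.75 in plate, F_u = 65 ksi): end bolts L_c = 2.375 − 1.25/2 = 1.75, R_n = min(1.2×1.75×0.75×65, 2.4×1.125×0.75×65) = 102.38 kips/bolt; interior L_c = 3.9375 − 1.25 = 2.6875, R_n = 131.63 kips/bolt. φR_n = 0.75 × (1×102.38 + 1×131.63) = 175.5 kips.
Block shear: shear path 1×[2.375+1×3.9375] = 1×6.3125 in, A_gv = 4.7344, A_nv = 1×(6.3125 − 1.5×1.3125)×0.75 = 3.2578 in²; tension to near edge: (2.125 − 0.5×1.3125)×0.75 = 1.1016 in². R_n = min(0.6×65×3.2578, 0.6×50×4.7344) + 1.0×65×1.1016 = min(127.05, 142.03) + 71.604 = 198.65 kips. φR_n = 0.75 × 198.65 = 149.0 kips.
Governing: min(80.5, 175.5, 149.0) = 80.5 kips → bolt shear.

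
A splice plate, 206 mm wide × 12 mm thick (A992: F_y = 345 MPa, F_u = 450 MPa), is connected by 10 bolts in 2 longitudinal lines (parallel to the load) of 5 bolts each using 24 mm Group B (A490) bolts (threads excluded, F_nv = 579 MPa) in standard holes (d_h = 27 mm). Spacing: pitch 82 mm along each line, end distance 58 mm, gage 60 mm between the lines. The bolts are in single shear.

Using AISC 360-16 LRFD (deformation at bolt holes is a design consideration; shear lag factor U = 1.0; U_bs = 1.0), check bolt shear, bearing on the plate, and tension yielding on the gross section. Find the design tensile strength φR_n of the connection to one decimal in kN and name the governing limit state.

Bolt shear: A_b = π(24)²/4 = 452.39 mm². φR_n = 0.75 × 579 × 452.39 × 10 × 1 = 1964.5 kN.
Bearing (12 mm plate, F_u = 450 MPa): end bolts L_c = 58 − 27/2 = 44.5, R_n = min(1.2×44.5×12×450, 2.4×24×12×450) = 288.36 kN/bolt; interior L_c = 82 − 27 = 55, R_n = 311.04 kN/bolt. φR_n = 0.75 × (2×288.36 + 8×311.04) = 2298.8 kN.
Tension yield (gross): A_g = 206×12 = 2472 mm². φR_n = 0.90 × 345 × 2472 = 767.6 kN.
Governing: min(1964.5, 2298.8, 767.6) = 767.6 kN → gross-section yield.

767.6 kN (gross-section yield governs)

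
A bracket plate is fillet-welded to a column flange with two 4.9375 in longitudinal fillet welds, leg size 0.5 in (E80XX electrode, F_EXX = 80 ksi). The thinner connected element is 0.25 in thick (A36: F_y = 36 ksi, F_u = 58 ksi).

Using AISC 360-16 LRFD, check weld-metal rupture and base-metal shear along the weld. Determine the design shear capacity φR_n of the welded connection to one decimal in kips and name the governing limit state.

53.3 kips (base-metal shear governs)

Weld metal: throat = 0.707×0.5 = 0.3535 in, L = 2×4.9375 = 9.875 in. φR_n = 0.75 × 0.6 × 80 × 0.3535 × 9.875 = 125.7 kips.
Base metal shear (0.25 in plate): yield φR_n = 1.0×0.6×36×0.25×9.875 = 53.3 kips; rupture φR_n = 0.75×0.6×58×0.25×9.875 = 64.4 kips; take 53.3 kips (yield).
Governing: min(125.7, 53.3) = 53.3 kips → base-metal shear.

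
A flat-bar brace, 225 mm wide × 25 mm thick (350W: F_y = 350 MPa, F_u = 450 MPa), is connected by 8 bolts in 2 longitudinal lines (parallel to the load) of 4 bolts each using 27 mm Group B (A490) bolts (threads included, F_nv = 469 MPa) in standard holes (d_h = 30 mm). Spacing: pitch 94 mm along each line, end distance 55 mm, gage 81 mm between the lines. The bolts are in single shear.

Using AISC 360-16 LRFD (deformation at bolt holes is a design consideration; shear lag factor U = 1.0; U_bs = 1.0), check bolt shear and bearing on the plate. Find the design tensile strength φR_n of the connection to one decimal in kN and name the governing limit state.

1611.2 kN (bolt shear governs)

Bolt shear: A_b = π(27)²/4 = 572.56 mm². φR_n = 0.75 × 469 × 572.56 × 8 × 1 = 1611.2 kN.
Bearing (25 mm plate, F_u = 450 MPa): end bolts L_c = 55 − 30/2 = 40, R_n = min(1.2×40×25×450, 2.4×27×25×450) = 540 kN/bolt; interior L_c = 94 − 30 = 64, R_n = 729 kN/bolt. φR_n = 0.75 × (2×540 + 6×729) = 4090.5 kN.
Governing: min(1611.2, 4090.5) = 1611.2 kN → bolt shear.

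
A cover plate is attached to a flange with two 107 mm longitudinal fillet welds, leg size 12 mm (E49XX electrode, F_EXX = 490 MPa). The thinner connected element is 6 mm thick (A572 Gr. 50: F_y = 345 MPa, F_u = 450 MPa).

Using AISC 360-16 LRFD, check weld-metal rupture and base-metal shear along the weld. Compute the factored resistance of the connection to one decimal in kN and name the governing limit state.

Weld metal: throat = 0.707×12 = 8.484 mm, L = 2×107 = 214 mm. φR_n = 0.75 × 0.6 × 490 × 8.484 × 214 = 400.3 kN.
Base metal shear (6 mm plate): yield φR_n = 1.0×0.6×345×6×214 = 265.8 kN; rupture φR_n = 0.75×0.6×450×6×214 = 260.0 kN; take 260.0 kN (rupture).
Governing: min(400.3, 260.0) = 260.0 kN → base-metal shear.

260.0 kN (base-metal shear governs)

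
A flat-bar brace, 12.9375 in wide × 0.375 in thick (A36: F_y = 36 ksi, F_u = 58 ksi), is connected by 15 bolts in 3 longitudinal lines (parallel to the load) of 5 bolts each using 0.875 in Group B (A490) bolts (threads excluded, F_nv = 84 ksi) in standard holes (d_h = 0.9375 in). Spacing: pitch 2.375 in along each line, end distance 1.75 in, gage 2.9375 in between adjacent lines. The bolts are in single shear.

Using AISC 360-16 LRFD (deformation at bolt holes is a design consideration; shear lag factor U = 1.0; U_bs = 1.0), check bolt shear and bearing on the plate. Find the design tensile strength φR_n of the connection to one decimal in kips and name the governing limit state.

Bolt shear: A_b = π(0.875)²/4 = 0.60132 in². φR_n = 0.75 × 84 × 0.60132 × 15 × 1 = 568.2 kips.
Bearing (0.375 in plate, F_u = 58 ksi): end bolts L_c = 1.75 − 0.9375/2 = 1.28125, R_n = min(1.2×1.28125×0.375×58, 2.4×0.875×0.375×58) = 33.441 kips/bolt; interior L_c = 2.375 − 0.9375 = 1.4375, R_n = 37.519 kips/bolt. φR_n = 0.75 × (3×33.441 + 12×37.519) = 412.9 kips.
Governing: min(568.2, 412.9) = 412.9 kips → bearing.

412.9 kips (bearing governs)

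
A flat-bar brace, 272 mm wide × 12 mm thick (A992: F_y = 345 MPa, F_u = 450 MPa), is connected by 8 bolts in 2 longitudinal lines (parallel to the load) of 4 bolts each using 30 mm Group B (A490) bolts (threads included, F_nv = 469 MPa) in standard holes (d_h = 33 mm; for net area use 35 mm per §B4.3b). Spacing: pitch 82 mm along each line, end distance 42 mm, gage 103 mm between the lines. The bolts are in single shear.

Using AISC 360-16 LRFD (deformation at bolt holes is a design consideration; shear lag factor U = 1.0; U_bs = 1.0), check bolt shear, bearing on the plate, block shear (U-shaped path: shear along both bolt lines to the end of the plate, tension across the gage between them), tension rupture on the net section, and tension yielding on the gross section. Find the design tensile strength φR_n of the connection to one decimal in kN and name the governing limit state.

818.1 kN (net-section rupture governs)

Bolt shear: A_b = π(30)²/4 = 706.86 mm². φR_n = 0.75 × 469 × 706.86 × 8 × 1 = 1989.1 kN.
Bearing (12 mm plate, F_u = 450 MPa): end bolts L_c = 42 − 33/2 = 25.5, R_n = min(1.2×25.5×12×450, 2.4×30×12×450) = 165.24 kN/bolt; interior L_c = 82 − 33 = 49, R_n = 317.52 kN/bolt. φR_n = 0.75 × (2×165.24 + 6×317.52) = 1676.7 kN.
Block shear: shear path 2×[42+3×82] = 2×288 mm, A_gv = 6912, A_nv = 2×(288 − 3.5×35)×12 = 3972 mm²; tension across gage: (103 − 1×35)×12 = 816 mm². R_n = min(0.6×450×3972, 0.6×345×6912) + 1.0×450×816 = min(1072.4, 1430.8) + 367.2 = 1439.6 kN. φR_n = 0.75 × 1439.6 = 1079.7 kN.
Tension rupture (net): A_n = (272 − 2×35)×12 = 2424 mm² (U = 1.0, A_e = A_n). φR_n = 0.75 × 450 × 2424 = 818.1 kN.
Tension yield (gross): A_g = 272×12 = 3264 mm². φR_n = 0.90 × 345 × 3264 = 1013.5 kN.
Governing: min(1989.1, 1676.7, 1079.7, 818.1, 1013.5) = 818.1 kN → net-section rupture.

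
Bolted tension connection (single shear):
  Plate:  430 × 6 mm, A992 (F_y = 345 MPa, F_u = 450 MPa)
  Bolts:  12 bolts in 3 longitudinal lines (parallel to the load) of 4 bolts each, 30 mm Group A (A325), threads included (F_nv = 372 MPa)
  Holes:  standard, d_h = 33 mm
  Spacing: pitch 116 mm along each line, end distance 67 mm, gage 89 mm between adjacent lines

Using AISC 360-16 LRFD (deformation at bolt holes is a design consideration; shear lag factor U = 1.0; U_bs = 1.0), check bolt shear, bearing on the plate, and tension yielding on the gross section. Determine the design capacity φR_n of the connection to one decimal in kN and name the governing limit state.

Bolt shear: A_b = π(30)²/4 = 706.86 mm². φR_n = 0.75 × 372 × 706.86 × 12 × 1 = 2366.6 kN.
Bearing (6 mm plate, F_u = 450 MPa): end bolts L_c = 67 − 33/2 = 50.5, R_n = min(1.2×50.5×6×450, 2.4×30×6×450) = 163.62 kN/bolt; interior L_c = 116 − 33 = 83, R_n = 194.4 kN/bolt. φR_n = 0.75 × (3×163.62 + 9×194.4) = 1680.3 kN.
Tension yield (gross): A_g = 430×6 = 2580 mm². φR_n = 0.90 × 345 × 2580 = 801.1 kN.
Governing: min(2366.6, 1680.3, 801.1) = 801.1 kN → gross-section yield.

801.1 kN (gross-section yield governs)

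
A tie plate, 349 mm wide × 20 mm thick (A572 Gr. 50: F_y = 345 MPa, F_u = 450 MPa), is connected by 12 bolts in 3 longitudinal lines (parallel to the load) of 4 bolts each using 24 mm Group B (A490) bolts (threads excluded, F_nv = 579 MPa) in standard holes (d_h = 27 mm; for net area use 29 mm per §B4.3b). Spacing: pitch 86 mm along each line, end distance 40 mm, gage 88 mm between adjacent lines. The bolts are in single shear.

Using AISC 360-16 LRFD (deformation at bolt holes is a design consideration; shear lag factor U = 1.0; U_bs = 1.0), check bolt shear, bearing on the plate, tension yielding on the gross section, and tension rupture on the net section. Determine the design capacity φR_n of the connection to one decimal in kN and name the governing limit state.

Bolt shear: A_b = π(24)²/4 = 452.39 mm². φR_n = 0.75 × 579 × 452.39 × 12 × 1 = 2357.4 kN.
Bearing (20 mm plate, F_u = 450 MPa): end bolts L_c = 40 − 27/2 = 26.5, R_n = min(1.2×26.5×20×450, 2.4×24×20×450) = 286.2 kN/bolt; interior L_c = 86 − 27 = 59, R_n = 518.4 kN/bolt. φR_n = 0.75 × (3×286.2 + 9×518.4) = 4143.2 kN.
Tension yield (gross): A_g = 349×20 = 6980 mm². φR_n = 0.90 × 345 × 6980 = 2167.3 kN.
Tension rupture (net): A_n = (349 − 3×29)×20 = 5240 mm² (U = 1.0, A_e = A_n). φR_n = 0.75 × 450 × 5240 = 1768.5 kN.
Governing: min(2357.4, 4143.2, 2167.3, 1768.5) = 1768.5 kN → net-section rupture.

1768.5 kN (net-section rupture governs)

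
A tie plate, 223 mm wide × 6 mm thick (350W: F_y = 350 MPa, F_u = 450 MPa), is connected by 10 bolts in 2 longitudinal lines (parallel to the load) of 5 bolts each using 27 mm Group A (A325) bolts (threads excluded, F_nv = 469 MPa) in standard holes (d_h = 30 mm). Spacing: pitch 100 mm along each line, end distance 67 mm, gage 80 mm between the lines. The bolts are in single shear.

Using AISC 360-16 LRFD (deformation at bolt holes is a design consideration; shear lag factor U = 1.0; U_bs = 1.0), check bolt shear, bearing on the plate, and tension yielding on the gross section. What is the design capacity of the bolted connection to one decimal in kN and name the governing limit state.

421.5 kN (gross-section yield governs)

Bolt shear: A_b = π(27)²/4 = 572.56 mm². φR_n = 0.75 × 469 × 572.56 × 10 × 1 = 2014.0 kN.
Bearing (6 mm plate, F_u = 450 MPa): end bolts L_c = 67 − 30/2 = 52, R_n = min(1.2×52×6×450, 2.4×27×6×450) = 168.48 kN/bolt; interior L_c = 100 − 30 = 70, R_n = 174.96 kN/bolt. φR_n = 0.75 × (2×168.48 + 8×174.96) = 1302.5 kN.
Tension yield (gross): A_g = 223×6 = 1338 mm². φR_n = 0.90 × 350 × 1338 = 421.5 kN.
Governing: min(2014.0, 1302.5, 421.5) = 421.5 kN → gross-section yield.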